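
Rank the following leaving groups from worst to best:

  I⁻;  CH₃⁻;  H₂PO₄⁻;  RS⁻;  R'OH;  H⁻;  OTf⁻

The more stable X⁻ (or X) is on its own — i.e. the weaker a base it is — the better a leaving group it makes.
OTf⁻: pKₐ(CF₃SO₃H (triflic acid)) ≈ -14 — charge spread over three oxygens and a CF₃ group; the premier leaving group in synthesis
I⁻: pKₐ(HI) ≈ -10 — large, highly polarisable; very weak base
R'OH: pKₐ(R'OH₂⁺) ≈ -2.4
H₂PO₄⁻: pKₐ(H₃PO₄) ≈ 2.1 — moderate base; biological leaving group after further activation
RS⁻: pKₐ(RSH (a thiol)) ≈ 10.5 — moderately basic; rarely leaves without activation
H⁻: pKₐ(H₂) ≈ 36 — extremely strong base; leaves only in special hydride-transfer contexts
CH₃⁻: pKₐ(CH₄) ≈ 48
The question asks for worst first, so the sequence is read in increasing leaving-group ability.

CH₃⁻ < H⁻ < RS⁻ < H₂PO₄⁻ < R'OH < I⁻ < OTf⁻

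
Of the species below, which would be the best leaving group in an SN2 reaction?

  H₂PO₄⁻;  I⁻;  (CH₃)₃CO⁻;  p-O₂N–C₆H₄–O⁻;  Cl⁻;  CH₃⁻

I⁻: pKₐ(HI) ≈ -10
Cl⁻: pKₐ(HCl) ≈ -7
H₂PO₄⁻: pKₐ(H₃PO₄) ≈ 2.1
p-O₂N–C₆H₄–O⁻: pKₐ(p-nitrophenol) ≈ 7.2
(CH₃)₃CO⁻: pKₐ(t-BuOH) ≈ 18
CH₃⁻: pKₐ(CH₄) ≈ 48

I⁻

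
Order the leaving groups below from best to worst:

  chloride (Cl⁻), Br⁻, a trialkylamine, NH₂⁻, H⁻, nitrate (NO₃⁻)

Br⁻ > chloride (Cl⁻) > nitrate (NO₃⁻) > a trialkylamine > H⁻ > NH₂⁻

The more stable X⁻ (or X) is on its own — i.e. the weaker a base it is — the better a leaving group it makes.
Br⁻: pKₐ(HBr) ≈ -9
chloride (Cl⁻): pKₐ(HCl) ≈ -7
nitrate (NO₃⁻): pKₐ(HNO₃) ≈ -1.3
a trialkylamine: pKₐ(R'₃NH⁺) ≈ 10.7 — neutral but still a fairly strong base; Hofmann-elimination LG
H⁻: pKₐ(H₂) ≈ 36 — extremely strong base; leaves only in special hydride-transfer contexts
NH₂⁻: pKₐ(NH₃) ≈ 38 — extremely strong base; never a leaving group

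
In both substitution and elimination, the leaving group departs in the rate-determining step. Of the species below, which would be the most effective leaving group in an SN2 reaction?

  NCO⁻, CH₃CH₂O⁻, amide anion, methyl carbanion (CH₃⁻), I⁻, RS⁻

I⁻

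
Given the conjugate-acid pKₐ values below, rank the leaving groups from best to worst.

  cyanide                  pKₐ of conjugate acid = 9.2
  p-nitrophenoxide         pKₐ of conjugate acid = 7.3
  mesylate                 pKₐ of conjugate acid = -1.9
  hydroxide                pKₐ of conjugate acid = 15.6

Lower conjugate-acid pKₐ ⇒ weaker base ⇒ better leaving group.
Sorting by the given values: mesylate (-1.9), p-nitrophenoxide (7.3), cyanide (9.2), hydroxide (15.6).

mesylate > p-nitrophenoxide > cyanide > hydroxide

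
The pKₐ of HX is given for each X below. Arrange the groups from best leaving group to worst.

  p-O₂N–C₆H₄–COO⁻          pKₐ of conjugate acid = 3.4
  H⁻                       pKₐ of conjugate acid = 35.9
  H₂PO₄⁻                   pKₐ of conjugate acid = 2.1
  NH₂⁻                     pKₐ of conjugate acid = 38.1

H₂PO₄⁻ > p-O₂N–C₆H₄–COO⁻ > H⁻ > NH₂⁻

Lower conjugate-acid pKₐ ⇒ weaker base ⇒ better leaving group.
Sorting by the given values: H₂PO₄⁻ (2.1), p-O₂N–C₆H₄–COO⁻ (3.4), H⁻ (35.9), NH₂⁻ (38.1).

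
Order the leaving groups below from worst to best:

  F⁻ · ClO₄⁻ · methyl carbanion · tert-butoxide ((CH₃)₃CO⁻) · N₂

methyl carbanion < tert-butoxide ((CH₃)₃CO⁻) < F⁻ < ClO₄⁻ < N₂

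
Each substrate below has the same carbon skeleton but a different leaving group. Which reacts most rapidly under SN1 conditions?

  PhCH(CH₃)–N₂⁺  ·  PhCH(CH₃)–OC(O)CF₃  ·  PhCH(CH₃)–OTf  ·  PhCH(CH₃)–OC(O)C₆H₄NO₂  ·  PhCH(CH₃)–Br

PhCH(CH₃)–N₂⁺

Same R in every case — rank the leaving groups.
Rank by basicity of the departing species: weakest base leaves most easily.
PhCH(CH₃)–N₂⁺ loses N₂: no meaningful conjugate acid; N₂ departs as an exceptionally stable neutral molecule
PhCH(CH₃)–OTf loses OTf⁻: pKₐ(CF₃SO₃H (triflic acid)) ≈ -14
PhCH(CH₃)–Br loses Br⁻: pKₐ(HBr) ≈ -9
PhCH(CH₃)–OC(O)CF₃ loses CF₃COO⁻: pKₐ(CF₃COOH) ≈ 0.2
PhCH(CH₃)–OC(O)C₆H₄NO₂ loses p-O₂N–C₆H₄–COO⁻: pKₐ(p-nitrobenzoic acid) ≈ 3.4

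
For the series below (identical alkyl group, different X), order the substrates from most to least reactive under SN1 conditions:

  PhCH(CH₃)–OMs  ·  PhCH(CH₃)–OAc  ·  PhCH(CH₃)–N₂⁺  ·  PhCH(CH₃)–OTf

PhCH(CH₃)–N₂⁺ > PhCH(CH₃)–OTf > PhCH(CH₃)–OMs > PhCH(CH₃)–OAc

Identical carbon frameworks mean the comparison reduces to leaving-group quality.
Rank by basicity of the departing species: weakest base leaves most easily.
PhCH(CH₃)–N₂⁺ loses N₂: no meaningful conjugate acid; N₂ departs as an exceptionally stable neutral molecule
PhCH(CH₃)–OTf loses OTf⁻: pKₐ(CF₃SO₃H (triflic acid)) ≈ -14
PhCH(CH₃)–OMs loses OMs⁻: pKₐ(CH₃SO₃H (MsOH)) ≈ -1.9
PhCH(CH₃)–OAc loses AcO⁻: pKₐ(CH₃COOH) ≈ 4.8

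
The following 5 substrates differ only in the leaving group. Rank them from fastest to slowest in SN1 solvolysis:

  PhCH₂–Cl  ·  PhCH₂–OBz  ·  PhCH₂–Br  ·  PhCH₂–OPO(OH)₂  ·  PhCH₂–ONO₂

With the same alkyl group throughout, only the leaving group differentiates the rates.
The more stable X⁻ (or X) is on its own — i.e. the weaker a base it is — the better a leaving group it makes.
PhCH₂–Br loses Br⁻: pKₐ(HBr) ≈ -9
PhCH₂–Cl loses Cl⁻: pKₐ(HCl) ≈ -7
PhCH₂–ONO₂ loses NO₃⁻: pKₐ(HNO₃) ≈ -1.3
PhCH₂–OPO(OH)₂ loses H₂PO₄⁻: pKₐ(H₃PO₄) ≈ 2.1
PhCH₂–OBz loses PhCOO⁻: pKₐ(C₆H₅COOH) ≈ 4.2

PhCH₂–Br > PhCH₂–Cl > PhCH₂–ONO₂ > PhCH₂–OPO(OH)₂ > PhCH₂–OBz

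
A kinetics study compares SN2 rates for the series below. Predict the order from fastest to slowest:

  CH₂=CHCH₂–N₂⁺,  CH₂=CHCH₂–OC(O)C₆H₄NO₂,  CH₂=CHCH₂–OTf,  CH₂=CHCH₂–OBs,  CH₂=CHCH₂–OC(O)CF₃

The skeletons are identical, so relative rate is governed entirely by leaving-group ability.
The more stable X⁻ (or X) is on its own — i.e. the weaker a base it is — the better a leaving group it makes.
CH₂=CHCH₂–N₂⁺ loses N₂: no meaningful conjugate acid; N₂ departs as an exceptionally stable neutral molecule
CH₂=CHCH₂–OTf loses OTf⁻: pKₐ(CF₃SO₃H (triflic acid)) ≈ -14
CH₂=CHCH₂–OBs loses OBs⁻: pKₐ(p-BrC₆H₄SO₃H) ≈ -2.8
CH₂=CHCH₂–OC(O)CF₃ loses CF₃COO⁻: pKₐ(CF₃COOH) ≈ 0.2
CH₂=CHCH₂–OC(O)C₆H₄NO₂ loses p-O₂N–C₆H₄–COO⁻: pKₐ(p-nitrobenzoic acid) ≈ 3.4

CH₂=CHCH₂–N₂⁺ > CH₂=CHCH₂–OTf > CH₂=CHCH₂–OBs > CH₂=CHCH₂–OC(O)CF₃ > CH₂=CHCH₂–OC(O)C₆H₄NO₂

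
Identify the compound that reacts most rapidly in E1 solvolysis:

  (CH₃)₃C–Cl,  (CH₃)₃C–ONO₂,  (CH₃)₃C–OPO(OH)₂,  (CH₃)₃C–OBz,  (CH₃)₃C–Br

(CH₃)₃C–Br

Same R in every case — rank the leaving groups.
A good leaving group is a weak base: the lower the pKₐ of its conjugate acid, the more readily it departs.
(CH₃)₃C–Br loses Br⁻: pKₐ(HBr) ≈ -9
(CH₃)₃C–Cl loses Cl⁻: pKₐ(HCl) ≈ -7
(CH₃)₃C–ONO₂ loses NO₃⁻: pKₐ(HNO₃) ≈ -1.3
(CH₃)₃C–OPO(OH)₂ loses H₂PO₄⁻: pKₐ(H₃PO₄) ≈ 2.1
(CH₃)₃C–OBz loses PhCOO⁻: pKₐ(C₆H₅COOH) ≈ 4.2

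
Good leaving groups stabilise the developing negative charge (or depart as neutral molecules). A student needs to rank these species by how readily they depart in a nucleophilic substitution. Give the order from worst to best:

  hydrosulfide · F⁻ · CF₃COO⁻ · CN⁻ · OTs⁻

CN⁻ < hydrosulfide < F⁻ < CF₃COO⁻ < OTs⁻

Leaving-group ability tracks the stability of the departed species; conjugate-acid pKₐ is the usual yardstick (lower pKₐ → better LG).
OTs⁻: pKₐ(p-CH₃C₆H₄SO₃H (TsOH)) ≈ -2.8
CF₃COO⁻: pKₐ(CF₃COOH) ≈ 0.2
F⁻: pKₐ(HF) ≈ 3.2 — small and strongly basic; the poor halide leaving group
hydrosulfide: pKₐ(H₂S) ≈ 7 — larger and more polarisable than the oxygen analogue
CN⁻: pKₐ(HCN) ≈ 9.2 — sp carbon stabilises the charge somewhat, but still a poor LG
Listed from poorest to best leaving group as asked.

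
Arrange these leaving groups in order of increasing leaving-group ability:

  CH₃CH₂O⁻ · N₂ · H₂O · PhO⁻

A good leaving group is a weak base: the lower the pKₐ of its conjugate acid, the more readily it departs.
N₂: no meaningful conjugate acid; N₂ departs as an exceptionally stable neutral molecule
H₂O: pKₐ(H₃O⁺) ≈ -1.7 — neutral; leaves from a protonated alcohol (R–OH₂⁺)
PhO⁻: pKₐ(C₆H₅OH (phenol)) ≈ 10 — resonance into the ring helps, but still a poor LG
CH₃CH₂O⁻: pKₐ(CH₃CH₂OH) ≈ 16 — strong base; alkoxides do not leave unassisted
The question asks for worst first, so the sequence is read in increasing leaving-group ability.

CH₃CH₂O⁻ < PhO⁻ < H₂O < N₂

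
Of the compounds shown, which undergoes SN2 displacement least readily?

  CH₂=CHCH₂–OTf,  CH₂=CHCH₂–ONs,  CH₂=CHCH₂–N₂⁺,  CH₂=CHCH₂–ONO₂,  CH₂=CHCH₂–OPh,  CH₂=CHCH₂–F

The skeletons are identical, so relative rate is governed entirely by leaving-group ability.
Rank by basicity of the departing species: weakest base leaves most easily.
CH₂=CHCH₂–N₂⁺ loses N₂: no meaningful conjugate acid; N₂ departs as an exceptionally stable neutral molecule
CH₂=CHCH₂–OTf loses OTf⁻: pKₐ(CF₃SO₃H (triflic acid)) ≈ -14
CH₂=CHCH₂–ONs loses ONs⁻: pKₐ(p-O₂NC₆H₄SO₃H) ≈ -3.5
CH₂=CHCH₂–ONO₂ loses NO₃⁻: pKₐ(HNO₃) ≈ -1.3
CH₂=CHCH₂–F loses F⁻: pKₐ(HF) ≈ 3.2
CH₂=CHCH₂–OPh loses PhO⁻: pKₐ(C₆H₅OH (phenol)) ≈ 10

CH₂=CHCH₂–OPh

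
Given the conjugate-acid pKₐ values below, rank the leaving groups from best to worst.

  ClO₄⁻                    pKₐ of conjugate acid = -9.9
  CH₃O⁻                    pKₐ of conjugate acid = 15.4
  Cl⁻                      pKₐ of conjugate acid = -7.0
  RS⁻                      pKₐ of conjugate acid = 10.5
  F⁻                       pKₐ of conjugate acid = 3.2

ClO₄⁻ > Cl⁻ > F⁻ > RS⁻ > CH₃O⁻

Lower conjugate-acid pKₐ ⇒ weaker base ⇒ better leaving group.
Sorting by the given values: ClO₄⁻ (-9.9), Cl⁻ (-7.0), F⁻ (3.2), RS⁻ (10.5), CH₃O⁻ (15.4).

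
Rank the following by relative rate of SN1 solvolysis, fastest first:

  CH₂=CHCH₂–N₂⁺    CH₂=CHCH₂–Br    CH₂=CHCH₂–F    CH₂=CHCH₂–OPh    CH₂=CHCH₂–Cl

Same R in every case — rank the leaving groups.
Leaving-group ability tracks the stability of the departed species; conjugate-acid pKₐ is the usual yardstick (lower pKₐ → better LG).
CH₂=CHCH₂–N₂⁺ loses N₂: no meaningful conjugate acid; N₂ departs as an exceptionally stable neutral molecule
CH₂=CHCH₂–Br loses Br⁻: pKₐ(HBr) ≈ -9
CH₂=CHCH₂–Cl loses Cl⁻: pKₐ(HCl) ≈ -7
CH₂=CHCH₂–F loses F⁻: pKₐ(HF) ≈ 3.2
CH₂=CHCH₂–OPh loses PhO⁻: pKₐ(C₆H₅OH (phenol)) ≈ 10

CH₂=CHCH₂–N₂⁺ > CH₂=CHCH₂–Br > CH₂=CHCH₂–Cl > CH₂=CHCH₂–F > CH₂=CHCH₂–OPh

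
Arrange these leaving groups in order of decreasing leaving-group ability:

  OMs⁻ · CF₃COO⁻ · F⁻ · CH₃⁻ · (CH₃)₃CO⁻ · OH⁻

OMs⁻ > CF₃COO⁻ > F⁻ > OH⁻ > (CH₃)₃CO⁻ > CH₃⁻

Leaving-group ability tracks the stability of the departed species; conjugate-acid pKₐ is the usual yardstick (lower pKₐ → better LG).
OMs⁻: pKₐ(CH₃SO₃H (MsOH)) ≈ -1.9
CF₃COO⁻: pKₐ(CF₃COOH) ≈ 0.2
F⁻: pKₐ(HF) ≈ 3.2
OH⁻: pKₐ(H₂O) ≈ 15.7
(CH₃)₃CO⁻: pKₐ(t-BuOH) ≈ 18
CH₃⁻: pKₐ(CH₄) ≈ 48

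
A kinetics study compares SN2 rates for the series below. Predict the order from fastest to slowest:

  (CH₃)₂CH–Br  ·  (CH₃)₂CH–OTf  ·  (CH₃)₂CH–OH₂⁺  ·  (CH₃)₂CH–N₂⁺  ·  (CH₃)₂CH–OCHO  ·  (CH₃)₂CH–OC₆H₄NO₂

(CH₃)₂CH–N₂⁺ > (CH₃)₂CH–OTf > (CH₃)₂CH–Br > (CH₃)₂CH–OH₂⁺ > (CH₃)₂CH–OCHO > (CH₃)₂CH–OC₆H₄NO₂

With the same alkyl group throughout, only the leaving group differentiates the rates.
The more stable X⁻ (or X) is on its own — i.e. the weaker a base it is — the better a leaving group it makes.
(CH₃)₂CH–N₂⁺ loses N₂: no meaningful conjugate acid; N₂ departs as an exceptionally stable neutral molecule
(CH₃)₂CH–OTf loses OTf⁻: pKₐ(CF₃SO₃H (triflic acid)) ≈ -14
(CH₃)₂CH–Br loses Br⁻: pKₐ(HBr) ≈ -9
(CH₃)₂CH–OH₂⁺ loses H₂O: pKₐ(H₃O⁺) ≈ -1.7
(CH₃)₂CH–OCHO loses HCOO⁻: pKₐ(HCOOH) ≈ 3.8
(CH₃)₂CH–OC₆H₄NO₂ loses p-O₂N–C₆H₄–O⁻: pKₐ(p-nitrophenol) ≈ 7.2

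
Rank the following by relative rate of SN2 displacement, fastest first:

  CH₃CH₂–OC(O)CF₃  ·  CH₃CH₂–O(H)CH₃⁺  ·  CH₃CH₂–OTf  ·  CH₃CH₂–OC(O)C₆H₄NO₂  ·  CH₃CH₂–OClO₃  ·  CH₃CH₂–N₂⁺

With the same alkyl group throughout, only the leaving group differentiates the rates.
A good leaving group is a weak base: the lower the pKₐ of its conjugate acid, the more readily it departs.
CH₃CH₂–N₂⁺ loses N₂: no meaningful conjugate acid; N₂ departs as an exceptionally stable neutral molecule
CH₃CH₂–OTf loses OTf⁻: pKₐ(CF₃SO₃H (triflic acid)) ≈ -14
CH₃CH₂–OClO₃ loses ClO₄⁻: pKₐ(HClO₄) ≈ -10
CH₃CH₂–O(H)CH₃⁺ loses R'OH: pKₐ(R'OH₂⁺) ≈ -2.4
CH₃CH₂–OC(O)CF₃ loses CF₃COO⁻: pKₐ(CF₃COOH) ≈ 0.2
CH₃CH₂–OC(O)C₆H₄NO₂ loses p-O₂N–C₆H₄–COO⁻: pKₐ(p-nitrobenzoic acid) ≈ 3.4

CH₃CH₂–N₂⁺ > CH₃CH₂–OTf > CH₃CH₂–OClO₃ > CH₃CH₂–O(H)CH₃⁺ > CH₃CH₂–OC(O)CF₃ > CH₃CH₂–OC(O)C₆H₄NO₂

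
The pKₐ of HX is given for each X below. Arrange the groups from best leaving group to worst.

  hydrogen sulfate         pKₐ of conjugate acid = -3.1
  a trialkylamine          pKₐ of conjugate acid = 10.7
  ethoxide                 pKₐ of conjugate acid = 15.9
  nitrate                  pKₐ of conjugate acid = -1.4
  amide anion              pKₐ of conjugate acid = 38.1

Lower conjugate-acid pKₐ ⇒ weaker base ⇒ better leaving group.
Sorting by the given values: hydrogen sulfate (-3.1), nitrate (-1.4), a trialkylamine (10.7), ethoxide (15.9), amide anion (38.1).

hydrogen sulfate > nitrate > a trialkylamine > ethoxide > amide anion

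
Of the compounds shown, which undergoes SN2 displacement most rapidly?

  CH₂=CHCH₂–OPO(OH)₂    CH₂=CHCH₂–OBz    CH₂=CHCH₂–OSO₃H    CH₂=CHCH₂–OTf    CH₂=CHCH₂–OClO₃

CH₂=CHCH₂–OTf

Same R in every case — rank the leaving groups.
Rank by basicity of the departing species: weakest base leaves most easily.
CH₂=CHCH₂–OTf loses OTf⁻: pKₐ(CF₃SO₃H (triflic acid)) ≈ -14
CH₂=CHCH₂–OClO₃ loses ClO₄⁻: pKₐ(HClO₄) ≈ -10
CH₂=CHCH₂–OSO₃H loses HSO₄⁻: pKₐ(H₂SO₄) ≈ -3
CH₂=CHCH₂–OPO(OH)₂ loses H₂PO₄⁻: pKₐ(H₃PO₄) ≈ 2.1
CH₂=CHCH₂–OBz loses PhCOO⁻: pKₐ(C₆H₅COOH) ≈ 4.2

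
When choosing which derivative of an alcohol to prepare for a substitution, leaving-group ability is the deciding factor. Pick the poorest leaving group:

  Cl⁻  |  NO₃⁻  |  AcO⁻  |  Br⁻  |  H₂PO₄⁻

AcO⁻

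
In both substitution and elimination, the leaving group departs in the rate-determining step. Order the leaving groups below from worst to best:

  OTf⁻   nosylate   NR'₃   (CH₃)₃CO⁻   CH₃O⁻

OTf⁻: pKₐ(CF₃SO₃H (triflic acid)) ≈ -14
nosylate: pKₐ(p-O₂NC₆H₄SO₃H) ≈ -3.5
NR'₃: pKₐ(R'₃NH⁺) ≈ 10.7
CH₃O⁻: pKₐ(CH₃OH) ≈ 15.5
(CH₃)₃CO⁻: pKₐ(t-BuOH) ≈ 18
Reversing gives the worst-to-best order requested.

(CH₃)₃CO⁻ < CH₃O⁻ < NR'₃ < nosylate < OTf⁻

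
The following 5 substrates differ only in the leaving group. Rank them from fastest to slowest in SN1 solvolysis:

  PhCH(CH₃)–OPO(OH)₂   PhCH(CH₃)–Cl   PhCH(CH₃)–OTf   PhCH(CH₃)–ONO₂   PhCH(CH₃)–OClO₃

PhCH(CH₃)–OTf > PhCH(CH₃)–OClO₃ > PhCH(CH₃)–Cl > PhCH(CH₃)–ONO₂ > PhCH(CH₃)–OPO(OH)₂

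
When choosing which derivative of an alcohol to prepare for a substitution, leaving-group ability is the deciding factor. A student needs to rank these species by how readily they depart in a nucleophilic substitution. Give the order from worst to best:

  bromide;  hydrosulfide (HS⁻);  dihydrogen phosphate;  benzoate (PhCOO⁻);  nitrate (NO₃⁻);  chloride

hydrosulfide (HS⁻) < benzoate (PhCOO⁻) < dihydrogen phosphate < nitrate (NO₃⁻) < chloride < bromide

bromide: pKₐ(HBr) ≈ -9
chloride: pKₐ(HCl) ≈ -7 — moderately weak base
nitrate (NO₃⁻): pKₐ(HNO₃) ≈ -1.3 — resonance-delocalised over three oxygens
dihydrogen phosphate: pKₐ(H₃PO₄) ≈ 2.1 — moderate base; biological leaving group after further activation
benzoate (PhCOO⁻): pKₐ(C₆H₅COOH) ≈ 4.2 — aryl carboxylate
hydrosulfide (HS⁻): pKₐ(H₂S) ≈ 7 — larger and more polarisable than the oxygen analogue
The question asks for worst first, so the sequence is read in increasing leaving-group ability.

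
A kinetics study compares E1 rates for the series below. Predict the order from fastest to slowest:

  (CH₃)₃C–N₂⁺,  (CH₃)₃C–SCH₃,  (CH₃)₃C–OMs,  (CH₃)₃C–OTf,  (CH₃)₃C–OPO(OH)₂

With the same alkyl group throughout, only the leaving group differentiates the rates.
A good leaving group is a weak base: the lower the pKₐ of its conjugate acid, the more readily it departs.
(CH₃)₃C–N₂⁺ loses N₂: no meaningful conjugate acid; N₂ departs as an exceptionally stable neutral molecule
(CH₃)₃C–OTf loses OTf⁻: pKₐ(CF₃SO₃H (triflic acid)) ≈ -14
(CH₃)₃C–OMs loses OMs⁻: pKₐ(CH₃SO₃H (MsOH)) ≈ -1.9
(CH₃)₃C–OPO(OH)₂ loses H₂PO₄⁻: pKₐ(H₃PO₄) ≈ 2.1
(CH₃)₃C–SCH₃ loses RS⁻: pKₐ(RSH (a thiol)) ≈ 10.5

(CH₃)₃C–N₂⁺ > (CH₃)₃C–OTf > (CH₃)₃C–OMs > (CH₃)₃C–OPO(OH)₂ > (CH₃)₃C–SCH₃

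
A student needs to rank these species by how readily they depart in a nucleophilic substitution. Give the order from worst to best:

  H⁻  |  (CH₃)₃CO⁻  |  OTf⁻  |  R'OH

Rank by basicity of the departing species: weakest base leaves most easily.
OTf⁻: pKₐ(CF₃SO₃H (triflic acid)) ≈ -14
R'OH: pKₐ(R'OH₂⁺) ≈ -2.4
(CH₃)₃CO⁻: pKₐ(t-BuOH) ≈ 18
H⁻: pKₐ(H₂) ≈ 36
Reversing gives the worst-to-best order requested.

H⁻ < (CH₃)₃CO⁻ < R'OH < OTf⁻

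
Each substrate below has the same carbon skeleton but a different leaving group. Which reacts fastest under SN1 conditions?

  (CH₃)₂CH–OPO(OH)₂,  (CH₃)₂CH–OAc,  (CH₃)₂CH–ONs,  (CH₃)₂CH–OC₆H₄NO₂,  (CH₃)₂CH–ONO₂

(CH₃)₂CH–ONs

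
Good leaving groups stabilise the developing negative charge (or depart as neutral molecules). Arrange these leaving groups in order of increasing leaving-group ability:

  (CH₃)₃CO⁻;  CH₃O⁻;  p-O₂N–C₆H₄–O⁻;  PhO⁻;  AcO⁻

(CH₃)₃CO⁻ < CH₃O⁻ < PhO⁻ < p-O₂N–C₆H₄–O⁻ < AcO⁻

AcO⁻: pKₐ(CH₃COOH) ≈ 4.8
p-O₂N–C₆H₄–O⁻: pKₐ(p-nitrophenol) ≈ 7.2
PhO⁻: pKₐ(C₆H₅OH (phenol)) ≈ 10 — resonance into the ring helps, but still a poor LG
CH₃O⁻: pKₐ(CH₃OH) ≈ 15.5
(CH₃)₃CO⁻: pKₐ(t-BuOH) ≈ 18 — bulky, strongly basic alkoxide
Reversing gives the worst-to-best order requested.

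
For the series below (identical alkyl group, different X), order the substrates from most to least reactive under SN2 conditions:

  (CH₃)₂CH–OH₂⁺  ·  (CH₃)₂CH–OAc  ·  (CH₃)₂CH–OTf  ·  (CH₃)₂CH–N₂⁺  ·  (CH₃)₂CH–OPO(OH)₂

Identical carbon frameworks mean the comparison reduces to leaving-group quality.
Rank by basicity of the departing species: weakest base leaves most easily.
(CH₃)₂CH–N₂⁺ loses N₂: no meaningful conjugate acid; N₂ departs as an exceptionally stable neutral molecule
(CH₃)₂CH–OTf loses OTf⁻: pKₐ(CF₃SO₃H (triflic acid)) ≈ -14
(CH₃)₂CH–OH₂⁺ loses H₂O: pKₐ(H₃O⁺) ≈ -1.7
(CH₃)₂CH–OPO(OH)₂ loses H₂PO₄⁻: pKₐ(H₃PO₄) ≈ 2.1
(CH₃)₂CH–OAc loses AcO⁻: pKₐ(CH₃COOH) ≈ 4.8

(CH₃)₂CH–N₂⁺ > (CH₃)₂CH–OTf > (CH₃)₂CH–OH₂⁺ > (CH₃)₂CH–OPO(OH)₂ > (CH₃)₂CH–OAc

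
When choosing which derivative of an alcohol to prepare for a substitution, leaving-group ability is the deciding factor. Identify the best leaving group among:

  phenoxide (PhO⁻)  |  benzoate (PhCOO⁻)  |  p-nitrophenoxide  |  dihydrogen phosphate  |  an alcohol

an alcohol

Rank by basicity of the departing species: weakest base leaves most easily.
an alcohol: pKₐ(R'OH₂⁺) ≈ -2.4
dihydrogen phosphate: pKₐ(H₃PO₄) ≈ 2.1
benzoate (PhCOO⁻): pKₐ(C₆H₅COOH) ≈ 4.2
p-nitrophenoxide: pKₐ(p-nitrophenol) ≈ 7.2
phenoxide (PhO⁻): pKₐ(C₆H₅OH (phenol)) ≈ 10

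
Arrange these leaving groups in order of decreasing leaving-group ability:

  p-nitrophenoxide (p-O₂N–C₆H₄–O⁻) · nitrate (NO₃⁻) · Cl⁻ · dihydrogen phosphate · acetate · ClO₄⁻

ClO₄⁻ > Cl⁻ > nitrate (NO₃⁻) > dihydrogen phosphate > acetate > p-nitrophenoxide (p-O₂N–C₆H₄–O⁻)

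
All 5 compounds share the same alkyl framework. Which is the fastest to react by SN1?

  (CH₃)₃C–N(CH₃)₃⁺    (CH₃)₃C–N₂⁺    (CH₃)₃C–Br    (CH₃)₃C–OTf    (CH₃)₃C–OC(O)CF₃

(CH₃)₃C–N₂⁺

The skeletons are identical, so relative rate is governed entirely by leaving-group ability.
A good leaving group is a weak base: the lower the pKₐ of its conjugate acid, the more readily it departs.
(CH₃)₃C–N₂⁺ loses N₂: no meaningful conjugate acid; N₂ departs as an exceptionally stable neutral molecule
(CH₃)₃C–OTf loses OTf⁻: pKₐ(CF₃SO₃H (triflic acid)) ≈ -14
(CH₃)₃C–Br loses Br⁻: pKₐ(HBr) ≈ -9
(CH₃)₃C–OC(O)CF₃ loses CF₃COO⁻: pKₐ(CF₃COOH) ≈ 0.2
(CH₃)₃C–N(CH₃)₃⁺ loses NR'₃: pKₐ(R'₃NH⁺) ≈ 10.7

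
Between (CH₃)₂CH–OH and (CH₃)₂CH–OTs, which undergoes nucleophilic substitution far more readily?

(CH₃)₂CH–OTs

From (CH₃)₂CH–OH the departing group would be OH⁻ (pKₐ(H₂O) ≈ 15.7). Strong base; essentially never leaves without prior activation.
From (CH₃)₂CH–OTs the leaving group is OTs⁻ (pKₐ(p-CH₃C₆H₄SO₃H (TsOH)) ≈ -2.8). Resonance-delocalised arenesulfonate.
(In practice (CH₃)₂CH–OTs is made from (CH₃)₂CH–OH by treatment with TsCl / pyridine, converting the hydroxyl into a tosylate.)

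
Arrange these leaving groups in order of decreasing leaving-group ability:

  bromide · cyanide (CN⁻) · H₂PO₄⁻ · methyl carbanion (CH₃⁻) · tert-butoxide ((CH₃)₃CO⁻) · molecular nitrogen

Rank by basicity of the departing species: weakest base leaves most easily.
molecular nitrogen: no meaningful conjugate acid; N₂ departs as an exceptionally stable neutral molecule
bromide: pKₐ(HBr) ≈ -9 — weak base; good leaving group
H₂PO₄⁻: pKₐ(H₃PO₄) ≈ 2.1 — moderate base; biological leaving group after further activation
cyanide (CN⁻): pKₐ(HCN) ≈ 9.2
tert-butoxide ((CH₃)₃CO⁻): pKₐ(t-BuOH) ≈ 18 — bulky, strongly basic alkoxide
methyl carbanion (CH₃⁻): pKₐ(CH₄) ≈ 48 — unstabilised carbanion; the worst conceivable leaving group

molecular nitrogen > bromide > H₂PO₄⁻ > cyanide (CN⁻) > tert-butoxide ((CH₃)₃CO⁻) > methyl carbanion (CH₃⁻)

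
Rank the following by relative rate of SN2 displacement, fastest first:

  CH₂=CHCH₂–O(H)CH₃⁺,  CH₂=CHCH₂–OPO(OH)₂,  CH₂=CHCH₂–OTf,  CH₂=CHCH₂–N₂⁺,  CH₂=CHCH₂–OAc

CH₂=CHCH₂–N₂⁺ > CH₂=CHCH₂–OTf > CH₂=CHCH₂–O(H)CH₃⁺ > CH₂=CHCH₂–OPO(OH)₂ > CH₂=CHCH₂–OAc

With the same alkyl group throughout, only the leaving group differentiates the rates.
The more stable X⁻ (or X) is on its own — i.e. the weaker a base it is — the better a leaving group it makes.
CH₂=CHCH₂–N₂⁺ loses N₂: no meaningful conjugate acid; N₂ departs as an exceptionally stable neutral molecule
CH₂=CHCH₂–OTf loses OTf⁻: pKₐ(CF₃SO₃H (triflic acid)) ≈ -14
CH₂=CHCH₂–O(H)CH₃⁺ loses R'OH: pKₐ(R'OH₂⁺) ≈ -2.4
CH₂=CHCH₂–OPO(OH)₂ loses H₂PO₄⁻: pKₐ(H₃PO₄) ≈ 2.1
CH₂=CHCH₂–OAc loses AcO⁻: pKₐ(CH₃COOH) ≈ 4.8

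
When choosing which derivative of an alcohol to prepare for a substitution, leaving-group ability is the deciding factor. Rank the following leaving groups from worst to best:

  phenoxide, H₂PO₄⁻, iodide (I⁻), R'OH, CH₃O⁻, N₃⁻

iodide (I⁻): pKₐ(HI) ≈ -10 — large, highly polarisable; very weak base
R'OH: pKₐ(R'OH₂⁺) ≈ -2.4
H₂PO₄⁻: pKₐ(H₃PO₄) ≈ 2.1 — moderate base; biological leaving group after further activation
N₃⁻: pKₐ(HN₃) ≈ 4.7 — linear, resonance-stabilised
phenoxide: pKₐ(C₆H₅OH (phenol)) ≈ 10 — resonance into the ring helps, but still a poor LG
CH₃O⁻: pKₐ(CH₃OH) ≈ 15.5
Listed from poorest to best leaving group as asked.

CH₃O⁻ < phenoxide < N₃⁻ < H₂PO₄⁻ < R'OH < iodide (I⁻)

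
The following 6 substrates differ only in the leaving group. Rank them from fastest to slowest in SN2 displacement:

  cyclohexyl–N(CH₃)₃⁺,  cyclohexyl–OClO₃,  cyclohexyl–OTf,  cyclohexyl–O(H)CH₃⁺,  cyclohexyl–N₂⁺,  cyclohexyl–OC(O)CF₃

The skeletons are identical, so relative rate is governed entirely by leaving-group ability.
A good leaving group is a weak base: the lower the pKₐ of its conjugate acid, the more readily it departs.
cyclohexyl–N₂⁺ loses N₂: no meaningful conjugate acid; N₂ departs as an exceptionally stable neutral molecule
cyclohexyl–OTf loses OTf⁻: pKₐ(CF₃SO₃H (triflic acid)) ≈ -14
cyclohexyl–OClO₃ loses ClO₄⁻: pKₐ(HClO₄) ≈ -10
cyclohexyl–O(H)CH₃⁺ loses R'OH: pKₐ(R'OH₂⁺) ≈ -2.4
cyclohexyl–OC(O)CF₃ loses CF₃COO⁻: pKₐ(CF₃COOH) ≈ 0.2
cyclohexyl–N(CH₃)₃⁺ loses NR'₃: pKₐ(R'₃NH⁺) ≈ 10.7

cyclohexyl–N₂⁺ > cyclohexyl–OTf > cyclohexyl–OClO₃ > cyclohexyl–O(H)CH₃⁺ > cyclohexyl–OC(O)CF₃ > cyclohexyl–N(CH₃)₃⁺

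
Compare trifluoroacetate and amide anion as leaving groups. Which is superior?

trifluoroacetate is the better leaving group.
pKₐ(CF₃COOH) ≈ 0.2 versus pKₐ(NH₃) ≈ 38: trifluoroacetate is the much weaker base.
Strongly electron-withdrawing CF₃ stabilises the carboxylate.

trifluoroacetate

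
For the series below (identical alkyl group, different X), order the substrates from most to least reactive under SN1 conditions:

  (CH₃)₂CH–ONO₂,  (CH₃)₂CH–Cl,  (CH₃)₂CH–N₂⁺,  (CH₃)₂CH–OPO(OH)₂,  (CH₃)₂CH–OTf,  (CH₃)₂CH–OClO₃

(CH₃)₂CH–N₂⁺ > (CH₃)₂CH–OTf > (CH₃)₂CH–OClO₃ > (CH₃)₂CH–Cl > (CH₃)₂CH–ONO₂ > (CH₃)₂CH–OPO(OH)₂

The skeletons are identical, so relative rate is governed entirely by leaving-group ability.
A good leaving group is a weak base: the lower the pKₐ of its conjugate acid, the more readily it departs.
(CH₃)₂CH–N₂⁺ loses N₂: no meaningful conjugate acid; N₂ departs as an exceptionally stable neutral molecule
(CH₃)₂CH–OTf loses OTf⁻: pKₐ(CF₃SO₃H (triflic acid)) ≈ -14
(CH₃)₂CH–OClO₃ loses ClO₄⁻: pKₐ(HClO₄) ≈ -10
(CH₃)₂CH–Cl loses Cl⁻: pKₐ(HCl) ≈ -7
(CH₃)₂CH–ONO₂ loses NO₃⁻: pKₐ(HNO₃) ≈ -1.3
(CH₃)₂CH–OPO(OH)₂ loses H₂PO₄⁻: pKₐ(H₃PO₄) ≈ 2.1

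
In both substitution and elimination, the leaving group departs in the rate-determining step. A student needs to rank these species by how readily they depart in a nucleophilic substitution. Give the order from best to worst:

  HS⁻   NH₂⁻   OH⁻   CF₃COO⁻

CF₃COO⁻: pKₐ(CF₃COOH) ≈ 0.2 — strongly electron-withdrawing CF₃ stabilises the carboxylate
HS⁻: pKₐ(H₂S) ≈ 7 — larger and more polarisable than the oxygen analogue
OH⁻: pKₐ(H₂O) ≈ 15.7
NH₂⁻: pKₐ(NH₃) ≈ 38

CF₃COO⁻ > HS⁻ > OH⁻ > NH₂⁻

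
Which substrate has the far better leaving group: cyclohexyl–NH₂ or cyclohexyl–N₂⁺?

From cyclohexyl–NH₂ the departing group would be NH₂⁻ (pKₐ(NH₃) ≈ 38). Extremely strong base; never a leaving group.
From cyclohexyl–N₂⁺ the leaving group is N₂ (no meaningful conjugate acid; N₂ departs as an exceptionally stable neutral molecule).
(In practice cyclohexyl–N₂⁺ is made from cyclohexyl–NH₂ by diazotisation (NaNO₂ / HCl, 0 °C), generating a diazonium salt that expels N₂.)

cyclohexyl–N₂⁺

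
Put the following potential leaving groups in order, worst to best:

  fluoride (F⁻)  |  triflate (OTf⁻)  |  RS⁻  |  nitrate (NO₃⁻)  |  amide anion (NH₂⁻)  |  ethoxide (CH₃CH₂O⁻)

amide anion (NH₂⁻) < ethoxide (CH₃CH₂O⁻) < RS⁻ < fluoride (F⁻) < nitrate (NO₃⁻) < triflate (OTf⁻)

A good leaving group is a weak base: the lower the pKₐ of its conjugate acid, the more readily it departs.
triflate (OTf⁻): pKₐ(CF₃SO₃H (triflic acid)) ≈ -14
nitrate (NO₃⁻): pKₐ(HNO₃) ≈ -1.3
fluoride (F⁻): pKₐ(HF) ≈ 3.2
RS⁻: pKₐ(RSH (a thiol)) ≈ 10.5
ethoxide (CH₃CH₂O⁻): pKₐ(CH₃CH₂OH) ≈ 16
amide anion (NH₂⁻): pKₐ(NH₃) ≈ 38
The question asks for worst first, so the sequence is read in increasing leaving-group ability.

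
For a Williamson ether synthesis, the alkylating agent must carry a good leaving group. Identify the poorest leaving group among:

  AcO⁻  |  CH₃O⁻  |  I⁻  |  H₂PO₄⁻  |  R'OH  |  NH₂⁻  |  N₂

NH₂⁻

Rank by basicity of the departing species: weakest base leaves most easily.
N₂: no meaningful conjugate acid; N₂ departs as an exceptionally stable neutral molecule
I⁻: pKₐ(HI) ≈ -10
R'OH: pKₐ(R'OH₂⁺) ≈ -2.4
H₂PO₄⁻: pKₐ(H₃PO₄) ≈ 2.1
AcO⁻: pKₐ(CH₃COOH) ≈ 4.8
CH₃O⁻: pKₐ(CH₃OH) ≈ 15.5
NH₂⁻: pKₐ(NH₃) ≈ 38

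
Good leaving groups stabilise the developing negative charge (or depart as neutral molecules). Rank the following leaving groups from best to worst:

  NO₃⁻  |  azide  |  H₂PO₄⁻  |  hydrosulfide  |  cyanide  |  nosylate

Rank by basicity of the departing species: weakest base leaves most easily.
nosylate: pKₐ(p-O₂NC₆H₄SO₃H) ≈ -3.5
NO₃⁻: pKₐ(HNO₃) ≈ -1.3
H₂PO₄⁻: pKₐ(H₃PO₄) ≈ 2.1
azide: pKₐ(HN₃) ≈ 4.7
hydrosulfide: pKₐ(H₂S) ≈ 7
cyanide: pKₐ(HCN) ≈ 9.2

nosylate > NO₃⁻ > H₂PO₄⁻ > azide > hydrosulfide > cyanide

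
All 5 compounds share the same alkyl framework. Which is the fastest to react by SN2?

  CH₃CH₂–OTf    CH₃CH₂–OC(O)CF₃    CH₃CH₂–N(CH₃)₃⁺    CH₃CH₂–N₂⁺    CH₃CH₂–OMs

CH₃CH₂–N₂⁺

The skeletons are identical, so relative rate is governed entirely by leaving-group ability.
Leaving-group ability tracks the stability of the departed species; conjugate-acid pKₐ is the usual yardstick (lower pKₐ → better LG).
CH₃CH₂–N₂⁺ loses N₂: no meaningful conjugate acid; N₂ departs as an exceptionally stable neutral molecule
CH₃CH₂–OTf loses OTf⁻: pKₐ(CF₃SO₃H (triflic acid)) ≈ -14
CH₃CH₂–OMs loses OMs⁻: pKₐ(CH₃SO₃H (MsOH)) ≈ -1.9
CH₃CH₂–OC(O)CF₃ loses CF₃COO⁻: pKₐ(CF₃COOH) ≈ 0.2
CH₃CH₂–N(CH₃)₃⁺ loses NR'₃: pKₐ(R'₃NH⁺) ≈ 10.7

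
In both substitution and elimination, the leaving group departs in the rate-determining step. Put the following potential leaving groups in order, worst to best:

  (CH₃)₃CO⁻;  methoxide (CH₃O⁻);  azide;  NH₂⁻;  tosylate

NH₂⁻ < (CH₃)₃CO⁻ < methoxide (CH₃O⁻) < azide < tosylate

The more stable X⁻ (or X) is on its own — i.e. the weaker a base it is — the better a leaving group it makes.
tosylate: pKₐ(p-CH₃C₆H₄SO₃H (TsOH)) ≈ -2.8
azide: pKₐ(HN₃) ≈ 4.7
methoxide (CH₃O⁻): pKₐ(CH₃OH) ≈ 15.5
(CH₃)₃CO⁻: pKₐ(t-BuOH) ≈ 18
NH₂⁻: pKₐ(NH₃) ≈ 38
Listed from poorest to best leaving group as asked.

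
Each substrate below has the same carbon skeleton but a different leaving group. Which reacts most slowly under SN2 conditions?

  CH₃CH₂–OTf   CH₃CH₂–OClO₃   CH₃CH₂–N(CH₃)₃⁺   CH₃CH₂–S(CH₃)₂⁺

CH₃CH₂–N(CH₃)₃⁺

The skeletons are identical, so relative rate is governed entirely by leaving-group ability.
Leaving-group ability tracks the stability of the departed species; conjugate-acid pKₐ is the usual yardstick (lower pKₐ → better LG).
CH₃CH₂–OTf loses OTf⁻: pKₐ(CF₃SO₃H (triflic acid)) ≈ -14
CH₃CH₂–OClO₃ loses ClO₄⁻: pKₐ(HClO₄) ≈ -10
CH₃CH₂–S(CH₃)₂⁺ loses SR'₂: pKₐ(R'₂SH⁺) ≈ -7
CH₃CH₂–N(CH₃)₃⁺ loses NR'₃: pKₐ(R'₃NH⁺) ≈ 10.7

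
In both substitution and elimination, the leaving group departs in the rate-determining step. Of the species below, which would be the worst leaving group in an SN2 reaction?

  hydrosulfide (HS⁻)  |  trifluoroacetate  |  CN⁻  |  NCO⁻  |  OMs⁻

A good leaving group is a weak base: the lower the pKₐ of its conjugate acid, the more readily it departs.
OMs⁻: pKₐ(CH₃SO₃H (MsOH)) ≈ -1.9
trifluoroacetate: pKₐ(CF₃COOH) ≈ 0.2
NCO⁻: pKₐ(HOCN) ≈ 3.5
hydrosulfide (HS⁻): pKₐ(H₂S) ≈ 7
CN⁻: pKₐ(HCN) ≈ 9.2

CN⁻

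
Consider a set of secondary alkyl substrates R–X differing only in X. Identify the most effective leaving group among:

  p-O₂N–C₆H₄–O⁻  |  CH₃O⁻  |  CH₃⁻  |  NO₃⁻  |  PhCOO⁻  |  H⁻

NO₃⁻

Rank by basicity of the departing species: weakest base leaves most easily.
NO₃⁻: pKₐ(HNO₃) ≈ -1.3
PhCOO⁻: pKₐ(C₆H₅COOH) ≈ 4.2
p-O₂N–C₆H₄–O⁻: pKₐ(p-nitrophenol) ≈ 7.2
CH₃O⁻: pKₐ(CH₃OH) ≈ 15.5
H⁻: pKₐ(H₂) ≈ 36
CH₃⁻: pKₐ(CH₄) ≈ 48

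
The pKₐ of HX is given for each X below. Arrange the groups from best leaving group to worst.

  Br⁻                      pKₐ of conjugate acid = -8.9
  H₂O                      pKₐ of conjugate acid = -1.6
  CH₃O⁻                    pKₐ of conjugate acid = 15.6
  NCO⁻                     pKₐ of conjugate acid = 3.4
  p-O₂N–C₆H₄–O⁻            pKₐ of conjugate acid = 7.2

Br⁻ > H₂O > NCO⁻ > p-O₂N–C₆H₄–O⁻ > CH₃O⁻

Lower conjugate-acid pKₐ ⇒ weaker base ⇒ better leaving group.
Sorting by the given values: Br⁻ (-8.9), H₂O (-1.6), NCO⁻ (3.4), p-O₂N–C₆H₄–O⁻ (7.2), CH₃O⁻ (15.6).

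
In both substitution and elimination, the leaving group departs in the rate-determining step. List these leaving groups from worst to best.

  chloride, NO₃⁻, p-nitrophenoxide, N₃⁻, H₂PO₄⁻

p-nitrophenoxide < N₃⁻ < H₂PO₄⁻ < NO₃⁻ < chloride

A good leaving group is a weak base: the lower the pKₐ of its conjugate acid, the more readily it departs.
chloride: pKₐ(HCl) ≈ -7
NO₃⁻: pKₐ(HNO₃) ≈ -1.3
H₂PO₄⁻: pKₐ(H₃PO₄) ≈ 2.1
N₃⁻: pKₐ(HN₃) ≈ 4.7
p-nitrophenoxide: pKₐ(p-nitrophenol) ≈ 7.2
Listed from poorest to best leaving group as asked.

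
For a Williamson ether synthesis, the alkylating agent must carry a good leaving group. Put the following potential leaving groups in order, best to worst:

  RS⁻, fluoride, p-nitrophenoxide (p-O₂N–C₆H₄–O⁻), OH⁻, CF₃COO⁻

CF₃COO⁻ > fluoride > p-nitrophenoxide (p-O₂N–C₆H₄–O⁻) > RS⁻ > OH⁻

The more stable X⁻ (or X) is on its own — i.e. the weaker a base it is — the better a leaving group it makes.
CF₃COO⁻: pKₐ(CF₃COOH) ≈ 0.2
fluoride: pKₐ(HF) ≈ 3.2
p-nitrophenoxide (p-O₂N–C₆H₄–O⁻): pKₐ(p-nitrophenol) ≈ 7.2
RS⁻: pKₐ(RSH (a thiol)) ≈ 10.5
OH⁻: pKₐ(H₂O) ≈ 15.7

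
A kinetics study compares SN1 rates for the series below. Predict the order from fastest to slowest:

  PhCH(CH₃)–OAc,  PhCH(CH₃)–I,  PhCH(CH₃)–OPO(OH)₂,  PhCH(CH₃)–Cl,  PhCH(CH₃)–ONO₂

Same R in every case — rank the leaving groups.
Rank by basicity of the departing species: weakest base leaves most easily.
PhCH(CH₃)–I loses I⁻: pKₐ(HI) ≈ -10
PhCH(CH₃)–Cl loses Cl⁻: pKₐ(HCl) ≈ -7
PhCH(CH₃)–ONO₂ loses NO₃⁻: pKₐ(HNO₃) ≈ -1.3
PhCH(CH₃)–OPO(OH)₂ loses H₂PO₄⁻: pKₐ(H₃PO₄) ≈ 2.1
PhCH(CH₃)–OAc loses AcO⁻: pKₐ(CH₃COOH) ≈ 4.8

PhCH(CH₃)–I > PhCH(CH₃)–Cl > PhCH(CH₃)–ONO₂ > PhCH(CH₃)–OPO(OH)₂ > PhCH(CH₃)–OAc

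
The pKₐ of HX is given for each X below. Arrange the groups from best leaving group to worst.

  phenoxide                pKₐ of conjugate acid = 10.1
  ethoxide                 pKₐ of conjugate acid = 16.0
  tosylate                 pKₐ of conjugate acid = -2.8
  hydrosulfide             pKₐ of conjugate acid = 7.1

Lower conjugate-acid pKₐ ⇒ weaker base ⇒ better leaving group.
Sorting by the given values: tosylate (-2.8), hydrosulfide (7.1), phenoxide (10.1), ethoxide (16.0).

tosylate > hydrosulfide > phenoxide > ethoxide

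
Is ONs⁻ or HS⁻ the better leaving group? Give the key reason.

ONs⁻ is the better leaving group.
pKₐ(p-O₂NC₆H₄SO₃H) ≈ -3.5 versus pKₐ(H₂S) ≈ 7: ONs⁻ is the much weaker base.
P-nitro group further stabilises the sulfonate.

ONs⁻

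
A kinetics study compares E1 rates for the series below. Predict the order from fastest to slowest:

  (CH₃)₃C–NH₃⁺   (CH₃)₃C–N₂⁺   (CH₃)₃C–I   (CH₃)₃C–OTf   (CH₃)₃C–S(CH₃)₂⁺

(CH₃)₃C–N₂⁺ > (CH₃)₃C–OTf > (CH₃)₃C–I > (CH₃)₃C–S(CH₃)₂⁺ > (CH₃)₃C–NH₃⁺

The skeletons are identical, so relative rate is governed entirely by leaving-group ability.
The more stable X⁻ (or X) is on its own — i.e. the weaker a base it is — the better a leaving group it makes.
(CH₃)₃C–N₂⁺ loses N₂: no meaningful conjugate acid; N₂ departs as an exceptionally stable neutral molecule
(CH₃)₃C–OTf loses OTf⁻: pKₐ(CF₃SO₃H (triflic acid)) ≈ -14
(CH₃)₃C–I loses I⁻: pKₐ(HI) ≈ -10
(CH₃)₃C–S(CH₃)₂⁺ loses SR'₂: pKₐ(R'₂SH⁺) ≈ -7
(CH₃)₃C–NH₃⁺ loses NH₃: pKₐ(NH₄⁺) ≈ 9.2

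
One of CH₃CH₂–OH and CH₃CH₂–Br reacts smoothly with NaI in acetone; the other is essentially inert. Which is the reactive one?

From CH₃CH₂–OH the departing group would be OH⁻ (pKₐ(H₂O) ≈ 15.7). Strong base; essentially never leaves without prior activation.
From CH₃CH₂–Br the leaving group is Br⁻ (pKₐ(HBr) ≈ -9). Weak base; good leaving group.
(In practice CH₃CH₂–Br is made from CH₃CH₂–OH by treatment with PBr₃, replacing the hydroxyl with bromide.)

CH₃CH₂–Br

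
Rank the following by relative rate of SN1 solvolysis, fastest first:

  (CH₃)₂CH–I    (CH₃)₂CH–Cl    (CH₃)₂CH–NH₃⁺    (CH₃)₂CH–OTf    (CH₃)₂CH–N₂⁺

(CH₃)₂CH–N₂⁺ > (CH₃)₂CH–OTf > (CH₃)₂CH–I > (CH₃)₂CH–Cl > (CH₃)₂CH–NH₃⁺

Identical carbon frameworks mean the comparison reduces to leaving-group quality.
The more stable X⁻ (or X) is on its own — i.e. the weaker a base it is — the better a leaving group it makes.
(CH₃)₂CH–N₂⁺ loses N₂: no meaningful conjugate acid; N₂ departs as an exceptionally stable neutral molecule
(CH₃)₂CH–OTf loses OTf⁻: pKₐ(CF₃SO₃H (triflic acid)) ≈ -14
(CH₃)₂CH–I loses I⁻: pKₐ(HI) ≈ -10
(CH₃)₂CH–Cl loses Cl⁻: pKₐ(HCl) ≈ -7
(CH₃)₂CH–NH₃⁺ loses NH₃: pKₐ(NH₄⁺) ≈ 9.2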